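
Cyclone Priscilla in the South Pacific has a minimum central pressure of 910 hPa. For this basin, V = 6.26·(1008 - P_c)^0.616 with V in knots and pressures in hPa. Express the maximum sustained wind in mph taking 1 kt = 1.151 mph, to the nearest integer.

ΔP = 1008 − 910 = 98 hPa.
V ≈ 6.26 × 98^0.616 = 6.26 × 16.850 ≈ 105.480 kt.
105.480 × 1.151 ≈ 121.41 mph → 121 mph.

121 mph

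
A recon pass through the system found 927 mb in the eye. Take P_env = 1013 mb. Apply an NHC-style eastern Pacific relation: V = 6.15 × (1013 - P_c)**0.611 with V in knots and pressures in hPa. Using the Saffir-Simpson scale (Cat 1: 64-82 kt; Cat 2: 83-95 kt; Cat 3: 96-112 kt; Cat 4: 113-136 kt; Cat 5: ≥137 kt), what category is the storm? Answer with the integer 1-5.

2

ΔP = 1013 − 927 = 86 mb.
V ≈ 6.15 × 86^0.611 = 6.15 × 15.20 ≈ 94 kt.
94 kt falls in the Category 2 band.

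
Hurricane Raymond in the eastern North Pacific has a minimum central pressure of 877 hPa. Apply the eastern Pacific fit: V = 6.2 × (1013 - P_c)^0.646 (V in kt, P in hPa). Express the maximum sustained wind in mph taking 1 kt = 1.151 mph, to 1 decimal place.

170.5 mph

ΔP = 1013 − 877 = 136 hPa.
V ≈ 6.2 × 136^0.646 = 6.2 × 23.893 ≈ 148.135 kt.
148.135 × 1.151 ≈ 170.50 mph → 170.5 mph.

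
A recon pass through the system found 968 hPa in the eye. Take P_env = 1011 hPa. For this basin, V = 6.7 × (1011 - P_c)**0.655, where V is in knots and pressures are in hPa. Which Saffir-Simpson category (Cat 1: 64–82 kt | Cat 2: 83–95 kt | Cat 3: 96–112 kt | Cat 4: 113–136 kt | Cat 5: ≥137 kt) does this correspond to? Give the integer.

1

ΔP = 1011 − 968 = 43 hPa.
V ≈ 6.7 × 43^0.655 = 6.7 × 11.75 ≈ 79 kt.
79 kt falls in the Category 1 band.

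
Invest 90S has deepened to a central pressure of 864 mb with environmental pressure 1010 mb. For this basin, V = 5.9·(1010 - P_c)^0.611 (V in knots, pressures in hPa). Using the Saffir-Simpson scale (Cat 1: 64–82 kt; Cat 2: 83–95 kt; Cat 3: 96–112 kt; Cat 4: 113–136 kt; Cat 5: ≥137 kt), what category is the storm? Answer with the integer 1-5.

ΔP = 1010 − 864 = 146 mb.
V ≈ 5.9 × 146^0.611 = 5.9 × 21.01 ≈ 124 kt.
124 kt falls in the Category 4 band.

4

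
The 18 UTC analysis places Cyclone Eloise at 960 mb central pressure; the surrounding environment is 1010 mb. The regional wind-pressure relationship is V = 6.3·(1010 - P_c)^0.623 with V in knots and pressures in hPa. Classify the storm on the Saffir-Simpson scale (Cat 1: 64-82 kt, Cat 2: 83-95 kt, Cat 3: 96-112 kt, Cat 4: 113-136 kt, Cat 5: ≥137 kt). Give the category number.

ΔP = 1010 − 960 = 50 mb.
V ≈ 6.3 × 50^0.623 = 6.3 × 11.44 ≈ 72 kt.
72 kt falls in the Category 1 band.

1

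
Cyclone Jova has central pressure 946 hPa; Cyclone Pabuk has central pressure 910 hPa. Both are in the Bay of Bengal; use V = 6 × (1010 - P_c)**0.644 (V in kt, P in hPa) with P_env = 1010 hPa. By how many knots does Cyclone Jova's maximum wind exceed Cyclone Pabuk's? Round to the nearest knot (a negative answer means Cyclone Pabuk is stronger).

-29 kt

Cyclone Jova: ΔP = 64; V ≈ 6 × 64^0.644 ≈ 87.36 kt.
Cyclone Pabuk: ΔP = 100; V ≈ 6 × 100^0.644 ≈ 116.45 kt.
Difference ≈ 87.36 − 116.45 = -29.09 → -29 kt.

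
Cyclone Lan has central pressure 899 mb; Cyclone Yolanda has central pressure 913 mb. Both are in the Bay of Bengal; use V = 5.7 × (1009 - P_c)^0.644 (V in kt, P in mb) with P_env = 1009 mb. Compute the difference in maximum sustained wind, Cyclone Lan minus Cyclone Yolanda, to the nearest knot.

10 kt

Cyclone Lan: ΔP = 110; V ≈ 5.7 × 110^0.644 ≈ 117.63 kt.
Cyclone Yolanda: ΔP = 96; V ≈ 5.7 × 96^0.644 ≈ 107.76 kt.
Difference ≈ 117.63 − 107.76 = 9.87 → 10 kt.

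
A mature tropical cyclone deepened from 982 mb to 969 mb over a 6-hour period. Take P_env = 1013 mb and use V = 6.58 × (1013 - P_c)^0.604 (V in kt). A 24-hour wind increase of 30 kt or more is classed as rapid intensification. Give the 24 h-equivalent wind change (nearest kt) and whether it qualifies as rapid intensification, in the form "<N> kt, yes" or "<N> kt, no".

V₁: ΔP = 31, V ≈ 6.58 × 31^0.604 ≈ 52.36 kt.
V₂: ΔP = 44, V ≈ 6.58 × 44^0.604 ≈ 64.70 kt.
ΔV over 6 h = 12.34 kt → 24 h equivalent = 12.34 × 24/6 ≈ 49.36 kt.
49 kt ≥ 30 kt ⇒ rapid intensification.

49 kt, yes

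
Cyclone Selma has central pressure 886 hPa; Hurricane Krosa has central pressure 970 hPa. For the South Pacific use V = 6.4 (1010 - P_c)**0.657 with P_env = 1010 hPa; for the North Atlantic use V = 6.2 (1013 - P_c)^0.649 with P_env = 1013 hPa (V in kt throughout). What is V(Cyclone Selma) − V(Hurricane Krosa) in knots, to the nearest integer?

Cyclone Selma: ΔP = 124; V ≈ 6.4 × 124^0.657 ≈ 151.90 kt.
Hurricane Krosa: ΔP = 43; V ≈ 6.2 × 43^0.649 ≈ 71.21 kt.
Difference ≈ 151.90 − 71.21 = 80.69 → 81 kt.

81 kt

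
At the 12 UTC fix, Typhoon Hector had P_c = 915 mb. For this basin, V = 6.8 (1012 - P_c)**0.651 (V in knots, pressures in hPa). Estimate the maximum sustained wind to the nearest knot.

ΔP = 1012 − 915 = 97 mb.
97^0.651 ≈ 19.651.
V ≈ 6.8 × 19.651 ≈ 133.6 kt.

134 kt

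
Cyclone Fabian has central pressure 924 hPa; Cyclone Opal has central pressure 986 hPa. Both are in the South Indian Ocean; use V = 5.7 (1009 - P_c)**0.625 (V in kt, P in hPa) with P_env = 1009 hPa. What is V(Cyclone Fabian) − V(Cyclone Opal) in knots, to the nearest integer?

Cyclone Fabian: ΔP = 85; V ≈ 5.7 × 85^0.625 ≈ 91.57 kt.
Cyclone Opal: ΔP = 23; V ≈ 5.7 × 23^0.625 ≈ 40.45 kt.
Difference ≈ 91.57 − 40.45 = 51.12 → 51 kt.

51 kt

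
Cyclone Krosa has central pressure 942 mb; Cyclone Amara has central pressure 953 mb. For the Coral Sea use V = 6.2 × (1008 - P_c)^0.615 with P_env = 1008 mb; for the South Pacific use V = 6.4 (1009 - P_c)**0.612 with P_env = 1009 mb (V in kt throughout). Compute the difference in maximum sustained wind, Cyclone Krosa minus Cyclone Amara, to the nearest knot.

6 kt

Cyclone Krosa: ΔP = 66; V ≈ 6.2 × 66^0.615 ≈ 81.55 kt.
Cyclone Amara: ΔP = 56; V ≈ 6.4 × 56^0.612 ≈ 75.17 kt.
Difference ≈ 81.55 − 75.17 = 6.38 → 6 kt.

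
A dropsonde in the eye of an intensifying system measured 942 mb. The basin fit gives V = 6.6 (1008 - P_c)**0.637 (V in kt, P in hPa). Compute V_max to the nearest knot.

ΔP = 1008 − 942 = 66 mb.
66^0.637 ≈ 14.423.
V ≈ 6.6 × 14.423 ≈ 95.2 kt.

95 kt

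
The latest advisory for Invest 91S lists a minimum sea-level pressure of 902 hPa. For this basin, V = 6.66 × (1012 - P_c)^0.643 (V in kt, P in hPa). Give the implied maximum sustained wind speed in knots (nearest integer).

ΔP = 1012 − 902 = 110 hPa.
110^0.643 ≈ 20.541.
V ≈ 6.66 × 20.541 ≈ 136.8 kt.

137 kt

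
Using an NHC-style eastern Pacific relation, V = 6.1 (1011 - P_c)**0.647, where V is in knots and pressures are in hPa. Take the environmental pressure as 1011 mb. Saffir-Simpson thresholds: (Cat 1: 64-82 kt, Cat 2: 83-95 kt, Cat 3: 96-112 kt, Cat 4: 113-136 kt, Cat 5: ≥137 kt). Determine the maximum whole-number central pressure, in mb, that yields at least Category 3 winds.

Category 3 begins at V = 96 kt.
Required ΔP = (96/6.1)^(1/0.647) = 15.738^1.546 ≈ 70.79 mb.
P_c ≤ 1011 − 70.79 = 940.21, so the highest integer P_c is 940 mb.

940 mb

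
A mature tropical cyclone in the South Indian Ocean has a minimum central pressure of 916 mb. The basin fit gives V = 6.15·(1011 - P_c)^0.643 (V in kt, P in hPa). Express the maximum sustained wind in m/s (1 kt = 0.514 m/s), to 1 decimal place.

59.1 m/s

ΔP = 1011 − 916 = 95 mb.
V ≈ 6.15 × 95^0.643 = 6.15 × 18.693 ≈ 114.961 kt.
114.961 × 0.514 ≈ 59.09 m/s → 59.1 m/s.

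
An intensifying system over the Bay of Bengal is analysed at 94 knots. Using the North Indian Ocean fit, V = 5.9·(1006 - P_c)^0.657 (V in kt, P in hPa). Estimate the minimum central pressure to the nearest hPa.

ΔP = (V / 5.9)^(1/0.657) = (94/5.9)^1.522.
94/5.9 = 15.932; 15.932^1.522 ≈ 67.60 hPa.
P_c = 1006 − 67.60 = 938.40 ≈ 938 hPa.

938 hPa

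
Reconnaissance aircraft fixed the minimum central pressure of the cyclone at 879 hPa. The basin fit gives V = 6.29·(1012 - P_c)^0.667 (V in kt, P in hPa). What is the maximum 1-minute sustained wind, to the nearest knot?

164 kt

ΔP = 1012 − 879 = 133 hPa.
133^0.667 ≈ 26.098.
V ≈ 6.29 × 26.098 ≈ 164.2 kt.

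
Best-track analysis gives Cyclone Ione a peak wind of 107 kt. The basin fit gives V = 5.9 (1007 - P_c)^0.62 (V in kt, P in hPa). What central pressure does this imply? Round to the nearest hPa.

ΔP = (V / 5.9)^(1/0.62) = (107/5.9)^1.613.
107/5.9 = 18.136; 18.136^1.613 ≈ 107.12 hPa.
P_c = 1007 − 107.12 = 899.88 ≈ 900 hPa.

900 hPa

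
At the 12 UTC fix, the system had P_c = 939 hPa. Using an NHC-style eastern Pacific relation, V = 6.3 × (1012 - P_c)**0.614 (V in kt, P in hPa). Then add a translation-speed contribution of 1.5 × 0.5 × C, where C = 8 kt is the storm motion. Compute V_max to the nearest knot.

94 kt

ΔP = 1012 − 939 = 73 hPa.
73^0.614 ≈ 13.934.
V ≈ 6.3 × 13.934 ≈ 87.8 kt.
Translation term: 1.5 × 0.5 × 8 = 6 kt.
Corrected V ≈ 93.8 kt → 94 kt.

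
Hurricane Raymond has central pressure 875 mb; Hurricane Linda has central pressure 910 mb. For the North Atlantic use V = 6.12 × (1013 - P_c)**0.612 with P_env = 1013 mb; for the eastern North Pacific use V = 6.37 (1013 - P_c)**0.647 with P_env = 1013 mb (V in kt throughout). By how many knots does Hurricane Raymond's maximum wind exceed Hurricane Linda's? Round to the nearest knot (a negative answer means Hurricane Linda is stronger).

Hurricane Raymond: ΔP = 138; V ≈ 6.12 × 138^0.612 ≈ 124.84 kt.
Hurricane Linda: ΔP = 103; V ≈ 6.37 × 103^0.647 ≈ 127.77 kt.
Difference ≈ 124.84 − 127.77 = -2.93 → -3 kt.

-3 kt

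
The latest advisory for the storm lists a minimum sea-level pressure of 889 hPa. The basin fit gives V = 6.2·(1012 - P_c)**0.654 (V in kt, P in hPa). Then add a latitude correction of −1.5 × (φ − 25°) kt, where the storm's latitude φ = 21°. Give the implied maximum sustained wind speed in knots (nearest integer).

ΔP = 1012 − 889 = 123 hPa.
123^0.654 ≈ 23.270.
V ≈ 6.2 × 23.270 ≈ 144.3 kt.
Latitude correction: −1.5 × (21 − 25) = 6 kt.
Corrected V ≈ 150.3 kt → 150 kt.

150 kt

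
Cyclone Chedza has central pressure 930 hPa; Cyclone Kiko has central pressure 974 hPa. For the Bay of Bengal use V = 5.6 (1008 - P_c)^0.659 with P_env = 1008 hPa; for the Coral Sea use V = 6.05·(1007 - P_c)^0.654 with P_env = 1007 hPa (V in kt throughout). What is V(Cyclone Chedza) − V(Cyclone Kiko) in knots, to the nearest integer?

Cyclone Chedza: ΔP = 78; V ≈ 5.6 × 78^0.659 ≈ 98.87 kt.
Cyclone Kiko: ΔP = 33; V ≈ 6.05 × 33^0.654 ≈ 59.55 kt.
Difference ≈ 98.87 − 59.55 = 39.32 → 39 kt.

39 kt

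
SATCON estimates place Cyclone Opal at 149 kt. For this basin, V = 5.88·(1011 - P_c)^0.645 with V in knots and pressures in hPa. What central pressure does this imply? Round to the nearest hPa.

861 hPa

ΔP = (V / 5.88)^(1/0.645) = (149/5.88)^1.550.
149/5.88 = 25.340; 25.340^1.550 ≈ 150.12 hPa.
P_c = 1011 − 150.12 = 860.88 ≈ 861 hPa.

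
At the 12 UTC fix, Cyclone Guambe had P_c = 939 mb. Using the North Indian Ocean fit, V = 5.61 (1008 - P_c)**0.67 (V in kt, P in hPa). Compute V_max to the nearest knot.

96 kt

ΔP = 1008 − 939 = 69 mb.
69^0.67 ≈ 17.062.
V ≈ 5.61 × 17.062 ≈ 95.7 kt.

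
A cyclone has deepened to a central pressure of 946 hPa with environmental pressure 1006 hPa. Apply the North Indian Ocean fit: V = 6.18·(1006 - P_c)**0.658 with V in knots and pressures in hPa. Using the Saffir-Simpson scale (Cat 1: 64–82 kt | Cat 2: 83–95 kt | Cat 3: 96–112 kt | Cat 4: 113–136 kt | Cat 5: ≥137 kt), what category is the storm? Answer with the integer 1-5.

2

ΔP = 1006 − 946 = 60 hPa.
V ≈ 6.18 × 60^0.658 = 6.18 × 14.79 ≈ 91 kt.
91 kt falls in the Category 2 band.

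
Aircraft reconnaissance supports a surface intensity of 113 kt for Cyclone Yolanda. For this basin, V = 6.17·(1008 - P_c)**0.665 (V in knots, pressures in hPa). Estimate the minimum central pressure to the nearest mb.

929 mb

ΔP = (V / 6.17)^(1/0.665) = (113/6.17)^1.504.
113/6.17 = 18.314; 18.314^1.504 ≈ 79.24 mb.
P_c = 1008 − 79.24 = 928.76 ≈ 929 mb.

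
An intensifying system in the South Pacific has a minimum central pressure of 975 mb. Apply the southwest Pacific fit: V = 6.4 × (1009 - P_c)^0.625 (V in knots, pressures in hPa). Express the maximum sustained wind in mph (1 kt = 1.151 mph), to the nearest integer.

67 mph

ΔP = 1009 − 975 = 34 mb.
V ≈ 6.4 × 34^0.625 = 6.4 × 9.061 ≈ 57.990 kt.
57.990 × 1.151 ≈ 66.75 mph → 67 mph.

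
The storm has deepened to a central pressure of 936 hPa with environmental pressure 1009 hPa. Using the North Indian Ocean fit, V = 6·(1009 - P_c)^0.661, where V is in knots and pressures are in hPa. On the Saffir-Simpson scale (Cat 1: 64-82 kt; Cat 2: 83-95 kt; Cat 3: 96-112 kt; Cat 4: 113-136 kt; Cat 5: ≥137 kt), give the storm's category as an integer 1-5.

ΔP = 1009 − 936 = 73 hPa.
V ≈ 6 × 73^0.661 = 6 × 17.05 ≈ 102 kt.
102 kt falls in the Category 3 band.

3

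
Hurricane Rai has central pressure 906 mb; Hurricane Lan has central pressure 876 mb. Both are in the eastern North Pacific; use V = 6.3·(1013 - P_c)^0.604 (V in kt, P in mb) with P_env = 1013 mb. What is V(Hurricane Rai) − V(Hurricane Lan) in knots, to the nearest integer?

-17 kt

Hurricane Rai: ΔP = 107; V ≈ 6.3 × 107^0.604 ≈ 105.95 kt.
Hurricane Lan: ΔP = 137; V ≈ 6.3 × 137^0.604 ≈ 123.00 kt.
Difference ≈ 105.95 − 123.00 = -17.05 → -17 kt.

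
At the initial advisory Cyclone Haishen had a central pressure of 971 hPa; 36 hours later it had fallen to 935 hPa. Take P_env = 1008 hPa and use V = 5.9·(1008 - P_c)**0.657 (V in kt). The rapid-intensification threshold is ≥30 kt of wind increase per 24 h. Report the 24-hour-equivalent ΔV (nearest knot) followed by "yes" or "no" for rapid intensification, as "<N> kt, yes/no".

24 kt, no

V₁: ΔP = 37, V ≈ 5.9 × 37^0.657 ≈ 63.26 kt.
V₂: ΔP = 73, V ≈ 5.9 × 73^0.657 ≈ 98.87 kt.
ΔV over 36 h = 35.61 kt → 24 h equivalent = 35.61 × 24/36 ≈ 23.74 kt.
24 kt < 30 kt ⇒ not rapid intensification.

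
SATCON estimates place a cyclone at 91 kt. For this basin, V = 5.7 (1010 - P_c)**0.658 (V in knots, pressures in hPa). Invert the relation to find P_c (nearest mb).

943 mb

ΔP = (V / 5.7)^(1/0.658) = (91/5.7)^1.520.
91/5.7 = 15.965; 15.965^1.520 ≈ 67.38 mb.
P_c = 1010 − 67.38 = 942.62 ≈ 943 mb.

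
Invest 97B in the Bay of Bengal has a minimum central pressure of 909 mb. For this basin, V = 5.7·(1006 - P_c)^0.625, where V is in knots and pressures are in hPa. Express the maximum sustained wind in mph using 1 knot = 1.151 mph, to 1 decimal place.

ΔP = 1006 − 909 = 97 mb.
V ≈ 5.7 × 97^0.625 = 5.7 × 17.447 ≈ 99.451 kt.
99.451 × 1.151 ≈ 114.47 mph → 114.5 mph.

114.5 mph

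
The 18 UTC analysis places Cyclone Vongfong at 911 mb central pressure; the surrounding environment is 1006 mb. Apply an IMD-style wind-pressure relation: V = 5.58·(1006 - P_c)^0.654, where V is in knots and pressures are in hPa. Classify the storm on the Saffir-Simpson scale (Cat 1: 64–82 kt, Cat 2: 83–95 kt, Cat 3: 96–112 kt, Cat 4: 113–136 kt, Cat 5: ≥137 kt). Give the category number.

3

ΔP = 1006 − 911 = 95 mb.
V ≈ 5.58 × 95^0.654 = 5.58 × 19.65 ≈ 110 kt.
110 kt falls in the Category 3 band.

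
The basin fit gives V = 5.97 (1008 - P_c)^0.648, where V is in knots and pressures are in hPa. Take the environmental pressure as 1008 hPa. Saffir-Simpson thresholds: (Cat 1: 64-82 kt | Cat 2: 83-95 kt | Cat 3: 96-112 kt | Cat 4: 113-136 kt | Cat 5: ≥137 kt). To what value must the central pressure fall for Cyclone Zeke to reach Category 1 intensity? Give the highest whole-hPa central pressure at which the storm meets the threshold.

Category 1 begins at V = 64 kt.
Required ΔP = (64/5.97)^(1/0.648) = 10.720^1.543 ≈ 38.89 hPa.
P_c ≤ 1008 − 38.89 = 969.11, so the highest integer P_c is 969 hPa.

969 hPa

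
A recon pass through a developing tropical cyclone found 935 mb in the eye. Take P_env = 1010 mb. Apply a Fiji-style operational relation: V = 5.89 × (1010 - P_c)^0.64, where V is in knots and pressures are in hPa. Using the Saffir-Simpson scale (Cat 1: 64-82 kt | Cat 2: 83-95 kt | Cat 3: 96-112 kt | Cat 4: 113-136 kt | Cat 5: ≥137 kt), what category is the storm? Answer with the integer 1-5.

2

ΔP = 1010 − 935 = 75 mb.
V ≈ 5.89 × 75^0.64 = 5.89 × 15.85 ≈ 93 kt.
93 kt falls in the Category 2 band.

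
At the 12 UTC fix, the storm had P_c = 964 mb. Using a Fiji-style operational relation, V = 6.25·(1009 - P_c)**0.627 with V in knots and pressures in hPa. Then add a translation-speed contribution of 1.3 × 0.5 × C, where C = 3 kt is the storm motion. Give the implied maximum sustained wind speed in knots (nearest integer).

70 kt

ΔP = 1009 − 964 = 45 mb.
45^0.627 ≈ 10.878.
V ≈ 6.25 × 10.878 ≈ 68.0 kt.
Translation term: 1.3 × 0.5 × 3 = 1.95 kt.
Corrected V ≈ 69.95 kt → 70 kt.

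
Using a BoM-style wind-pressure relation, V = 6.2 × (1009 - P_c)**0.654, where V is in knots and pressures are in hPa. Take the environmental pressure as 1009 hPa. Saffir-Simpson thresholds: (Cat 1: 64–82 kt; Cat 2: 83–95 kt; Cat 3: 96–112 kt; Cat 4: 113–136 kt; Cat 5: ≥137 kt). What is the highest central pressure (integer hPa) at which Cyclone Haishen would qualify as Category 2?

Category 2 begins at V = 83 kt.
Required ΔP = (83/6.2)^(1/0.654) = 13.387^1.529 ≈ 52.82 hPa.
P_c ≤ 1009 − 52.82 = 956.18, so the highest integer P_c is 956 hPa.

956 hPa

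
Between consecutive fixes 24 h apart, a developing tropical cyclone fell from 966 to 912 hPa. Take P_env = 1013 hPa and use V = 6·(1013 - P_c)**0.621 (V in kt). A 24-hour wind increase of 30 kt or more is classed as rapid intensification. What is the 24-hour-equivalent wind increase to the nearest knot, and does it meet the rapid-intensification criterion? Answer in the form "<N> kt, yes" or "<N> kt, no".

V₁: ΔP = 47, V ≈ 6 × 47^0.621 ≈ 65.54 kt.
V₂: ΔP = 101, V ≈ 6 × 101^0.621 ≈ 105.40 kt.
ΔV over 24 h = 39.86 kt → 24 h equivalent = 39.86 × 24/24 ≈ 39.86 kt.
40 kt ≥ 30 kt ⇒ rapid intensification.

40 kt, yes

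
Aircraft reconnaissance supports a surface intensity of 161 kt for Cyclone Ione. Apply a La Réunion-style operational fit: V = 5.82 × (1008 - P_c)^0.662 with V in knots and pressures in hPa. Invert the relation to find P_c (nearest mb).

ΔP = (V / 5.82)^(1/0.662) = (161/5.82)^1.511.
161/5.82 = 27.663; 27.663^1.511 ≈ 150.70 mb.
P_c = 1008 − 150.70 = 857.30 ≈ 857 mb.

857 mb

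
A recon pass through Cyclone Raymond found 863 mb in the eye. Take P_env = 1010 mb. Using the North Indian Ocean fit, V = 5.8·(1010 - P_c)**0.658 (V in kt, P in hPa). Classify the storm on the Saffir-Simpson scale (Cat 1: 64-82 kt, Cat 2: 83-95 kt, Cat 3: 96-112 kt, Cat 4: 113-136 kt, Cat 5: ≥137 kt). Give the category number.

ΔP = 1010 − 863 = 147 mb.
V ≈ 5.8 × 147^0.658 = 5.8 × 26.67 ≈ 155 kt.
155 kt falls in the Category 5 band.

5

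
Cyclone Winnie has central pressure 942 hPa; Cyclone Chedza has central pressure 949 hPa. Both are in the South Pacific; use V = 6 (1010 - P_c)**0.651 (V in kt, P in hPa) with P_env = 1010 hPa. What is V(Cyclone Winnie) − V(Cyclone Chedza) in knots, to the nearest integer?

6 kt

Cyclone Winnie: ΔP = 68; V ≈ 6 × 68^0.651 ≈ 93.57 kt.
Cyclone Chedza: ΔP = 61; V ≈ 6 × 61^0.651 ≈ 87.18 kt.
Difference ≈ 93.57 − 87.18 = 6.39 → 6 kt.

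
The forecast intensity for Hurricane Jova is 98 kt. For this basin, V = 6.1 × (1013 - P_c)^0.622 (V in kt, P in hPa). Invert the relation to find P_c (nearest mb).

926 mb

ΔP = (V / 6.1)^(1/0.622) = (98/6.1)^1.608.
98/6.1 = 16.066; 16.066^1.608 ≈ 86.84 mb.
P_c = 1013 − 86.84 = 926.16 ≈ 926 mb.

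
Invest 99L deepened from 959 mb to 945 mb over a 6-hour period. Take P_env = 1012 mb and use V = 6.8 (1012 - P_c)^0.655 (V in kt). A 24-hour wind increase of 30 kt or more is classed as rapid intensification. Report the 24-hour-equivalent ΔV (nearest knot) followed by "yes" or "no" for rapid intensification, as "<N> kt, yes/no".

61 kt, yes

V₁: ΔP = 53, V ≈ 6.8 × 53^0.655 ≈ 91.60 kt.
V₂: ΔP = 67, V ≈ 6.8 × 67^0.655 ≈ 106.80 kt.
ΔV over 6 h = 15.20 kt → 24 h equivalent = 15.20 × 24/6 ≈ 60.80 kt.
61 kt ≥ 30 kt ⇒ rapid intensification.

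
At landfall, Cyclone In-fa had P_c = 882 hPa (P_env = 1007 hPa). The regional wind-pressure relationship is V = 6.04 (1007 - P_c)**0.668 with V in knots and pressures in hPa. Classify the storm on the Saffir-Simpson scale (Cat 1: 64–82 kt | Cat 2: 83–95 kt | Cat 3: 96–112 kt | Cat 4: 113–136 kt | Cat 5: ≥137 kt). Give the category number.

ΔP = 1007 − 882 = 125 hPa.
V ≈ 6.04 × 125^0.668 = 6.04 × 25.16 ≈ 152 kt.
152 kt falls in the Category 5 band.

5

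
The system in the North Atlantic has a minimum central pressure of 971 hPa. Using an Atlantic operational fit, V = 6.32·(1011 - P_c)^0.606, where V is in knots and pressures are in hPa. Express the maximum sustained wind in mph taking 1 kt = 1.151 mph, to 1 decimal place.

68.0 mph

ΔP = 1011 − 971 = 40 hPa.
V ≈ 6.32 × 40^0.606 = 6.32 × 9.351 ≈ 59.097 kt.
59.097 × 1.151 ≈ 68.02 mph → 68.0 mph.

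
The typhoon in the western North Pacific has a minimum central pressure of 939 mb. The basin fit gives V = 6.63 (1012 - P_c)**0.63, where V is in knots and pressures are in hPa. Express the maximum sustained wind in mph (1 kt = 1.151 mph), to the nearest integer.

ΔP = 1012 − 939 = 73 mb.
V ≈ 6.63 × 73^0.63 = 6.63 × 14.924 ≈ 98.948 kt.
98.948 × 1.151 ≈ 113.89 mph → 114 mph.

114 mph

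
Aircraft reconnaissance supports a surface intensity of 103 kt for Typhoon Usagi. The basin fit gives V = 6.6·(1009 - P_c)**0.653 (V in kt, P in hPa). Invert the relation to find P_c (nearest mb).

ΔP = (V / 6.6)^(1/0.653) = (103/6.6)^1.531.
103/6.6 = 15.606; 15.606^1.531 ≈ 67.21 mb.
P_c = 1009 − 67.21 = 941.79 ≈ 942 mb.

942 mb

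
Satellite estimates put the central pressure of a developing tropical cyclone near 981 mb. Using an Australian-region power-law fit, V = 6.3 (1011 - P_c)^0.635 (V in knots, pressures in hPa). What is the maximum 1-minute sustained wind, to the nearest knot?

ΔP = 1011 − 981 = 30 mb.
30^0.635 ≈ 8.669.
V ≈ 6.3 × 8.669 ≈ 54.6 kt.

55 kt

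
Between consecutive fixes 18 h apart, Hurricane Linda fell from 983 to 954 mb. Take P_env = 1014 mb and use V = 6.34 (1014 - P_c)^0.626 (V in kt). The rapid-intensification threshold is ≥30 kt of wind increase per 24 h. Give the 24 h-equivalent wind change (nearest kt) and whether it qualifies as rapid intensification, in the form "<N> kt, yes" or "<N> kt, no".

37 kt, yes

V₁: ΔP = 31, V ≈ 6.34 × 31^0.626 ≈ 54.41 kt.
V₂: ΔP = 60, V ≈ 6.34 × 60^0.626 ≈ 82.26 kt.
ΔV over 18 h = 27.85 kt → 24 h equivalent = 27.85 × 24/18 ≈ 37.13 kt.
37 kt ≥ 30 kt ⇒ rapid intensification.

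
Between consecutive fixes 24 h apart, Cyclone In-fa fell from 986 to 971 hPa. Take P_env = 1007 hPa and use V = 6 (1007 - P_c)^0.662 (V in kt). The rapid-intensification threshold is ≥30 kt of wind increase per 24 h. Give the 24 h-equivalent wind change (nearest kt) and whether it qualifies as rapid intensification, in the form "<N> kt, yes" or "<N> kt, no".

V₁: ΔP = 21, V ≈ 6 × 21^0.662 ≈ 45.03 kt.
V₂: ΔP = 36, V ≈ 6 × 36^0.662 ≈ 64.33 kt.
ΔV over 24 h = 19.30 kt → 24 h equivalent = 19.30 × 24/24 ≈ 19.30 kt.
19 kt < 30 kt ⇒ not rapid intensification.

19 kt, no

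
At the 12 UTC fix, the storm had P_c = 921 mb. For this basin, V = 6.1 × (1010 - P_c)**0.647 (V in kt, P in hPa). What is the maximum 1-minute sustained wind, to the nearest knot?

ΔP = 1010 − 921 = 89 mb.
89^0.647 ≈ 18.250.
V ≈ 6.1 × 18.250 ≈ 111.3 kt.

111 kt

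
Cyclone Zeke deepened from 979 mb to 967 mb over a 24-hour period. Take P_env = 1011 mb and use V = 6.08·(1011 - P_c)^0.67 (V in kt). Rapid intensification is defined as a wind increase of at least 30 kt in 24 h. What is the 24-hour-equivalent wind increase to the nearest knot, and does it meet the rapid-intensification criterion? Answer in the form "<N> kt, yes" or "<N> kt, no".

V₁: ΔP = 32, V ≈ 6.08 × 32^0.67 ≈ 61.99 kt.
V₂: ΔP = 44, V ≈ 6.08 × 44^0.67 ≈ 76.74 kt.
ΔV over 24 h = 14.75 kt → 24 h equivalent = 14.75 × 24/24 ≈ 14.75 kt.
15 kt < 30 kt ⇒ not rapid intensification.

15 kt, no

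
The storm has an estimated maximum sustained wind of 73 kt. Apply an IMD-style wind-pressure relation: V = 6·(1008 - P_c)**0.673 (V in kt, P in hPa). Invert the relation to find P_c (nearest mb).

967 mb

ΔP = (V / 6)^(1/0.673) = (73/6)^1.486.
73/6 = 12.167; 12.167^1.486 ≈ 40.97 mb.
P_c = 1008 − 40.97 = 967.03 ≈ 967 mb.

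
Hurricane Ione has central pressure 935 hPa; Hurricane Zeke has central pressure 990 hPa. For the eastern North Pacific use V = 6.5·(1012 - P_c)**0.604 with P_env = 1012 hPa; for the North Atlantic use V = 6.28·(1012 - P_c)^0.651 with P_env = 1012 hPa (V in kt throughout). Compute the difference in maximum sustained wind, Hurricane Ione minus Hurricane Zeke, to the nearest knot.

Hurricane Ione: ΔP = 77; V ≈ 6.5 × 77^0.604 ≈ 89.61 kt.
Hurricane Zeke: ΔP = 22; V ≈ 6.28 × 22^0.651 ≈ 46.98 kt.
Difference ≈ 89.61 − 46.98 = 42.63 → 43 kt.

43 kt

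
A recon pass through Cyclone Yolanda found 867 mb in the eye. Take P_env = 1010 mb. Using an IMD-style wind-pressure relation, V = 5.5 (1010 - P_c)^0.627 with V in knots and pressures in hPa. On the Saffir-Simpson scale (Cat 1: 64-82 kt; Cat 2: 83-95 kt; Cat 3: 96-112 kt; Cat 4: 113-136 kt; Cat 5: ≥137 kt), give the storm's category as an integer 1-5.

ΔP = 1010 − 867 = 143 mb.
V ≈ 5.5 × 143^0.627 = 5.5 × 22.46 ≈ 124 kt.
124 kt falls in the Category 4 band.

4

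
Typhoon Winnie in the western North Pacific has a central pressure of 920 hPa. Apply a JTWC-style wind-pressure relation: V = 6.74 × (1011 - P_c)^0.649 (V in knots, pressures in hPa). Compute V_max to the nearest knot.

126 kt

ΔP = 1011 − 920 = 91 hPa.
91^0.649 ≈ 18.682.
V ≈ 6.74 × 18.682 ≈ 125.9 kt.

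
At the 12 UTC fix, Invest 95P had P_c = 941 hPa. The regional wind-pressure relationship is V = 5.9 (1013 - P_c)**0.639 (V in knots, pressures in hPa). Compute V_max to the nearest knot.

91 kt

ΔP = 1013 − 941 = 72 hPa.
72^0.639 ≈ 15.376.
V ≈ 5.9 × 15.376 ≈ 90.7 kt.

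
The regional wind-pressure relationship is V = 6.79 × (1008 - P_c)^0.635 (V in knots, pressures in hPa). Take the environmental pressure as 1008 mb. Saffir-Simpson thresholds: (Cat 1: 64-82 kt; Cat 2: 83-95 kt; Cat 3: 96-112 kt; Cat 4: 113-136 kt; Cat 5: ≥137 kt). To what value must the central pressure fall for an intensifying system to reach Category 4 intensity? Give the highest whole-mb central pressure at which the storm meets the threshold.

924 mb

Category 4 begins at V = 113 kt.
Required ΔP = (113/6.79)^(1/0.635) = 16.642^1.575 ≈ 83.78 mb.
P_c ≤ 1008 − 83.78 = 924.22, so the highest integer P_c is 924 mb.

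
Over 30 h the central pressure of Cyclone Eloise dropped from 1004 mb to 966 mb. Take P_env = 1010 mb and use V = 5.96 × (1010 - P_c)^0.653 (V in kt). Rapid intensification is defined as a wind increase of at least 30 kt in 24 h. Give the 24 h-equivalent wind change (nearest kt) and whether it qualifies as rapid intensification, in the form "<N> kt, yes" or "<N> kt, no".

V₁: ΔP = 6, V ≈ 5.96 × 6^0.653 ≈ 19.20 kt.
V₂: ΔP = 44, V ≈ 5.96 × 44^0.653 ≈ 70.54 kt.
ΔV over 30 h = 51.34 kt → 24 h equivalent = 51.34 × 24/30 ≈ 41.07 kt.
41 kt ≥ 30 kt ⇒ rapid intensification.

41 kt, yes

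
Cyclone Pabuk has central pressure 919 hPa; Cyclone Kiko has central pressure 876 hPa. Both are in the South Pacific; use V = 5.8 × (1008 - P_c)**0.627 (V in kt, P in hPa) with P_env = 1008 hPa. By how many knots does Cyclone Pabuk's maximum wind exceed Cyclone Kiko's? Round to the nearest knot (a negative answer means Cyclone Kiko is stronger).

-27 kt

Cyclone Pabuk: ΔP = 89; V ≈ 5.8 × 89^0.627 ≈ 96.76 kt.
Cyclone Kiko: ΔP = 132; V ≈ 5.8 × 132^0.627 ≈ 123.89 kt.
Difference ≈ 96.76 − 123.89 = -27.13 → -27 kt.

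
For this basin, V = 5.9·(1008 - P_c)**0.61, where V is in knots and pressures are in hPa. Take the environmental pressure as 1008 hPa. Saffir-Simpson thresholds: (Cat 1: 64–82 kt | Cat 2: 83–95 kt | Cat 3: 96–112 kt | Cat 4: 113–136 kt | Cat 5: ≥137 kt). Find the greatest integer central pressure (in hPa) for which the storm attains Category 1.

958 hPa

Category 1 begins at V = 64 kt.
Required ΔP = (64/5.9)^(1/0.61) = 10.847^1.639 ≈ 49.80 hPa.
P_c ≤ 1008 − 49.80 = 958.20, so the highest integer P_c is 958 hPa.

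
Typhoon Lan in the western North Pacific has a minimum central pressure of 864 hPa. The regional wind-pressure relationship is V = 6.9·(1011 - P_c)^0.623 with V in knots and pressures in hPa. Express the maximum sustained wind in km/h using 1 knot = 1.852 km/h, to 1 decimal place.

286.2 km/h

ΔP = 1011 − 864 = 147 hPa.
V ≈ 6.9 × 147^0.623 = 6.9 × 22.400 ≈ 154.557 kt.
154.557 × 1.852 ≈ 286.24 km/h → 286.2 km/h.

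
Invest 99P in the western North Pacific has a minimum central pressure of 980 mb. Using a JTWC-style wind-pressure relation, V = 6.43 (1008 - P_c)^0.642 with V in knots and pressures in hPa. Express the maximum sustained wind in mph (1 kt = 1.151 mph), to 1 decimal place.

62.9 mph

ΔP = 1008 − 980 = 28 mb.
V ≈ 6.43 × 28^0.642 = 6.43 × 8.493 ≈ 54.612 kt.
54.612 × 1.151 ≈ 62.86 mph → 62.9 mph.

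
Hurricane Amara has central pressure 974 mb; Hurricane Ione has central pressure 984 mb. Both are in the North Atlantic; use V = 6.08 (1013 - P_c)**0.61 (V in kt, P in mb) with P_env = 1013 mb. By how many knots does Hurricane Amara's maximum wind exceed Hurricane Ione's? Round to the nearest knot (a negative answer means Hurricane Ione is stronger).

Hurricane Amara: ΔP = 39; V ≈ 6.08 × 39^0.61 ≈ 56.81 kt.
Hurricane Ione: ΔP = 29; V ≈ 6.08 × 29^0.61 ≈ 47.42 kt.
Difference ≈ 56.81 − 47.42 = 9.39 → 9 kt.

9 kt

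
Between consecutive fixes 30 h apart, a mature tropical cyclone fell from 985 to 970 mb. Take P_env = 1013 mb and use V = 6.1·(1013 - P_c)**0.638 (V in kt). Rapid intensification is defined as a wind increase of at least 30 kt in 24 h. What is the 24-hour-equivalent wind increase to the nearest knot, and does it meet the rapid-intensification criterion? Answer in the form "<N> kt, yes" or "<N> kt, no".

V₁: ΔP = 28, V ≈ 6.1 × 28^0.638 ≈ 51.12 kt.
V₂: ΔP = 43, V ≈ 6.1 × 43^0.638 ≈ 67.22 kt.
ΔV over 30 h = 16.10 kt → 24 h equivalent = 16.10 × 24/30 ≈ 12.88 kt.
13 kt < 30 kt ⇒ not rapid intensification.

13 kt, no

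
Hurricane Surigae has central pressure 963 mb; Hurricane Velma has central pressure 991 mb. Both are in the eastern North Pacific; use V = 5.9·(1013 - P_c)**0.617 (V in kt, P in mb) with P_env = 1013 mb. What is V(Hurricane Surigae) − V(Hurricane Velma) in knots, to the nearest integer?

26 kt

Hurricane Surigae: ΔP = 50; V ≈ 5.9 × 50^0.617 ≈ 65.94 kt.
Hurricane Velma: ΔP = 22; V ≈ 5.9 × 22^0.617 ≈ 39.73 kt.
Difference ≈ 65.94 − 39.73 = 26.21 → 26 kt.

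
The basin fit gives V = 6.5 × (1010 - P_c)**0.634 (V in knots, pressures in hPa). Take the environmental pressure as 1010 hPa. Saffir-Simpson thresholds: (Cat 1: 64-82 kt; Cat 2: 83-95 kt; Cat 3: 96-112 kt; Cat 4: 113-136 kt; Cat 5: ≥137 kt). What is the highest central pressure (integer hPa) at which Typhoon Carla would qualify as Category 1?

Category 1 begins at V = 64 kt.
Required ΔP = (64/6.5)^(1/0.634) = 9.846^1.577 ≈ 36.87 hPa.
P_c ≤ 1010 − 36.87 = 973.13, so the highest integer P_c is 973 hPa.

973 hPa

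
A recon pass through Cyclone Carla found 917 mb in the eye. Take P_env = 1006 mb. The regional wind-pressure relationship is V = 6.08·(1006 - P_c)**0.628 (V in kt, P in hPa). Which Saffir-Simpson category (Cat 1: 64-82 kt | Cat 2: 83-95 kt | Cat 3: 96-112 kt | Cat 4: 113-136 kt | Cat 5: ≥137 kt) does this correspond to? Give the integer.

3

ΔP = 1006 − 917 = 89 mb.
V ≈ 6.08 × 89^0.628 = 6.08 × 16.76 ≈ 102 kt.
102 kt falls in the Category 3 band.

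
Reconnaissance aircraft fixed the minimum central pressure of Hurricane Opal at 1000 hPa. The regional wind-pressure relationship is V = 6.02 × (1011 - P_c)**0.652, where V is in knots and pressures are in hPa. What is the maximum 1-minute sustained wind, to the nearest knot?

29 kt

ΔP = 1011 − 1000 = 11 hPa.
11^0.652 ≈ 4.775.
V ≈ 6.02 × 4.775 ≈ 28.7 kt.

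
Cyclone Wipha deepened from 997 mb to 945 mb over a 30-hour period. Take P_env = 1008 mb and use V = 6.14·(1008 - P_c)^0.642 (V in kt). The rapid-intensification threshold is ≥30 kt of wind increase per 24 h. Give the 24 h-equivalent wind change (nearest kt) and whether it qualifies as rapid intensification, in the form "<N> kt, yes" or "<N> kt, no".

V₁: ΔP = 11, V ≈ 6.14 × 11^0.642 ≈ 28.62 kt.
V₂: ΔP = 63, V ≈ 6.14 × 63^0.642 ≈ 87.77 kt.
ΔV over 30 h = 59.15 kt → 24 h equivalent = 59.15 × 24/30 ≈ 47.32 kt.
47 kt ≥ 30 kt ⇒ rapid intensification.

47 kt, yes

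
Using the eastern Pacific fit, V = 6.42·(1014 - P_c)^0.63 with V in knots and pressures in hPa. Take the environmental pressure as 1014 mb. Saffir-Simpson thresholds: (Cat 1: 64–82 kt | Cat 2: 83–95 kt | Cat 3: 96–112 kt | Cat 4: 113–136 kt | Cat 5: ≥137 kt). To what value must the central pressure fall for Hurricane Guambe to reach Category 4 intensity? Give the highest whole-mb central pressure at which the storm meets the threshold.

Category 4 begins at V = 113 kt.
Required ΔP = (113/6.42)^(1/0.63) = 17.601^1.587 ≈ 94.85 mb.
P_c ≤ 1014 − 94.85 = 919.15, so the highest integer P_c is 919 mb.

919 mb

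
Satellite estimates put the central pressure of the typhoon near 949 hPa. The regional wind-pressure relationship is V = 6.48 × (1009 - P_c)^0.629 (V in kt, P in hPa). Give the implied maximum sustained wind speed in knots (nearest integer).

85 kt

ΔP = 1009 − 949 = 60 hPa.
60^0.629 ≈ 13.136.
V ≈ 6.48 × 13.136 ≈ 85.1 kt.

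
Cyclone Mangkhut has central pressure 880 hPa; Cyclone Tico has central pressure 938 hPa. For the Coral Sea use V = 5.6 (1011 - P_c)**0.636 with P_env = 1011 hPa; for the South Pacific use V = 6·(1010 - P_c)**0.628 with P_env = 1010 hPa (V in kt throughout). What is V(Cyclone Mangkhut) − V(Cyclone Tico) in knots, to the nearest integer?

36 kt

Cyclone Mangkhut: ΔP = 131; V ≈ 5.6 × 131^0.636 ≈ 124.39 kt.
Cyclone Tico: ΔP = 72; V ≈ 6 × 72^0.628 ≈ 88.01 kt.
Difference ≈ 124.39 − 88.01 = 36.38 → 36 kt.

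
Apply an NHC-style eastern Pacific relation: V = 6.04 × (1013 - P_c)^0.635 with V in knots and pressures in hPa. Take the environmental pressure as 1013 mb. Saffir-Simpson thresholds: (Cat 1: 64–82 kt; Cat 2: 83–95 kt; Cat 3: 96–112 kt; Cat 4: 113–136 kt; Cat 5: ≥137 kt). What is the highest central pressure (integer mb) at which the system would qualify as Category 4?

912 mb

Category 4 begins at V = 113 kt.
Required ΔP = (113/6.04)^(1/0.635) = 18.709^1.575 ≈ 100.74 mb.
P_c ≤ 1013 − 100.74 = 912.26, so the highest integer P_c is 912 mb.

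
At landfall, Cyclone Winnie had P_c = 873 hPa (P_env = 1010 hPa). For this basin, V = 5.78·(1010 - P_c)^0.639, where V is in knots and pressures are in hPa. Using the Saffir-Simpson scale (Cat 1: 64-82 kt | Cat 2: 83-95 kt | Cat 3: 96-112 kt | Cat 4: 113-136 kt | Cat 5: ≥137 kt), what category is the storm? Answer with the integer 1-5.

ΔP = 1010 − 873 = 137 hPa.
V ≈ 5.78 × 137^0.639 = 5.78 × 23.19 ≈ 134 kt.
134 kt falls in the Category 4 band.

4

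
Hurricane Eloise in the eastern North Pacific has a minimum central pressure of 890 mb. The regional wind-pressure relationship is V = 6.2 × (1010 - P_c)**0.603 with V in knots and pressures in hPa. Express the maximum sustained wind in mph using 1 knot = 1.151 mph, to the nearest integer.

ΔP = 1010 − 890 = 120 mb.
V ≈ 6.2 × 120^0.603 = 6.2 × 17.937 ≈ 111.208 kt.
111.208 × 1.151 ≈ 128.00 mph → 128 mph.

128 mph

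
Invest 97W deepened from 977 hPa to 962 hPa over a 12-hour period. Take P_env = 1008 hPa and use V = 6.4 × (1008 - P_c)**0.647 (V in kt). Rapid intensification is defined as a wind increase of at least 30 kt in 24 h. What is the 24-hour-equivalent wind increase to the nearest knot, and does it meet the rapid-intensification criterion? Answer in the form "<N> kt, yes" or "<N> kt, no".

V₁: ΔP = 31, V ≈ 6.4 × 31^0.647 ≈ 59.03 kt.
V₂: ΔP = 46, V ≈ 6.4 × 46^0.647 ≈ 76.21 kt.
ΔV over 12 h = 17.18 kt → 24 h equivalent = 17.18 × 24/12 ≈ 34.36 kt.
34 kt ≥ 30 kt ⇒ rapid intensification.

34 kt, yes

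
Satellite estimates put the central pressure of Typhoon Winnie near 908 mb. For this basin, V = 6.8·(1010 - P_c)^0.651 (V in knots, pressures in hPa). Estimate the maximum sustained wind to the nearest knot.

ΔP = 1010 − 908 = 102 mb.
102^0.651 ≈ 20.305.
V ≈ 6.8 × 20.305 ≈ 138.1 kt.

138 kt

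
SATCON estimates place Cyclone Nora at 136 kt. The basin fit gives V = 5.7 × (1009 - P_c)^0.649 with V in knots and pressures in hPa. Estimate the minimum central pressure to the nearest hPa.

ΔP = (V / 5.7)^(1/0.649) = (136/5.7)^1.541.
136/5.7 = 23.860; 23.860^1.541 ≈ 132.66 hPa.
P_c = 1009 − 132.66 = 876.34 ≈ 876 hPa.

876 hPa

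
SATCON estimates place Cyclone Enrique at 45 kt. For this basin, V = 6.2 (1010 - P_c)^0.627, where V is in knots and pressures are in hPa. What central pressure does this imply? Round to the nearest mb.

ΔP = (V / 6.2)^(1/0.627) = (45/6.2)^1.595.
45/6.2 = 7.258; 7.258^1.595 ≈ 23.60 mb.
P_c = 1010 − 23.60 = 986.40 ≈ 986 mb.

986 mb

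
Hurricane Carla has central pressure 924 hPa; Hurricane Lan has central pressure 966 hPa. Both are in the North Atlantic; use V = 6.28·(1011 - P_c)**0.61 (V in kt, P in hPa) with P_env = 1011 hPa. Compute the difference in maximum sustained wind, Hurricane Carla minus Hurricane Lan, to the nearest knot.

32 kt

Hurricane Carla: ΔP = 87; V ≈ 6.28 × 87^0.61 ≈ 95.73 kt.
Hurricane Lan: ΔP = 45; V ≈ 6.28 × 45^0.61 ≈ 64.04 kt.
Difference ≈ 95.73 − 64.04 = 31.69 → 32 kt.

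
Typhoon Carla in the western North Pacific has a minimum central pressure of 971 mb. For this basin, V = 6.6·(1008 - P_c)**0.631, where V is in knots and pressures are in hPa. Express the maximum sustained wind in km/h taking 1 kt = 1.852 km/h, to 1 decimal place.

ΔP = 1008 − 971 = 37 mb.
V ≈ 6.6 × 37^0.631 = 6.6 × 9.762 ≈ 64.429 kt.
64.429 × 1.852 ≈ 119.32 km/h → 119.3 km/h.

119.3 km/h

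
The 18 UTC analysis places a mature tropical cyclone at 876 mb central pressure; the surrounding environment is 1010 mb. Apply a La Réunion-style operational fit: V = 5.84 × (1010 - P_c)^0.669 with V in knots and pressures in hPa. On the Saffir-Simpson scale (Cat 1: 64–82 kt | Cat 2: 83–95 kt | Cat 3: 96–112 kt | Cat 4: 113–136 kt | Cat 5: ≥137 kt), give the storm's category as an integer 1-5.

5

ΔP = 1010 − 876 = 134 mb.
V ≈ 5.84 × 134^0.669 = 5.84 × 26.49 ≈ 155 kt.
155 kt falls in the Category 5 band.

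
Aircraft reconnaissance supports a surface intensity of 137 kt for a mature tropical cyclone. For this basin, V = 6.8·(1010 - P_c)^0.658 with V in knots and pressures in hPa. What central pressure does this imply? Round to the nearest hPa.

ΔP = (V / 6.8)^(1/0.658) = (137/6.8)^1.520.
137/6.8 = 20.147; 20.147^1.520 ≈ 95.96 hPa.
P_c = 1010 − 95.96 = 914.04 ≈ 914 hPa.

914 hPa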